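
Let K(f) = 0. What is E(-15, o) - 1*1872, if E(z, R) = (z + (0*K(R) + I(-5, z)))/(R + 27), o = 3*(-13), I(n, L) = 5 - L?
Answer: -22469/12 ≈ -1872.4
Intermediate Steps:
o = -39
E(z, R) = 5/(27 + R) (E(z, R) = (z + (0*0 + (5 - z)))/(R + 27) = (z + (0 + (5 - z)))/(27 + R) = (z + (5 - z))/(27 + R) = 5/(27 + R))
E(-15, o) - 1*1872 = 5/(27 - 39) - 1*1872 = 5/(-12) - 1872 = 5*(-1/12) - 1872 = -5/12 - 1872 = -22469/12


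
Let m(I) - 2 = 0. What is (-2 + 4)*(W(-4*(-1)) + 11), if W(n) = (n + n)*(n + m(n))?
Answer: 118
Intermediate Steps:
m(I) = 2 (m(I) = 2 + 0 = 2)
W(n) = 2*n*(2 + n) (W(n) = (n + n)*(n + 2) = (2*n)*(2 + n) = 2*n*(2 + n))
(-2 + 4)*(W(-4*(-1)) + 11) = (-2 + 4)*(2*(-4*(-1))*(2 - 4*(-1)) + 11) = 2*(2*4*(2 + 4) + 11) = 2*(2*4*6 + 11) = 2*(48 + 11) = 2*59 = 118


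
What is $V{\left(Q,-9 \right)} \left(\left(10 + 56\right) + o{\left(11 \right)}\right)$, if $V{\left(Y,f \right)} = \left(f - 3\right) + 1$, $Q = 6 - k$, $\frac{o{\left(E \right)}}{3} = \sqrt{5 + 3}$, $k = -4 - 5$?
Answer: $-726 - 66 \sqrt{2} \approx -819.34$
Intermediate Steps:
$k = -9$ ($k = -4 - 5 = -9$)
$o{\left(E \right)} = 6 \sqrt{2}$ ($o{\left(E \right)} = 3 \sqrt{5 + 3} = 3 \sqrt{8} = 3 \cdot 2 \sqrt{2} = 6 \sqrt{2}$)
$Q = 15$ ($Q = 6 - -9 = 6 + 9 = 15$)
$V{\left(Y,f \right)} = -2 + f$ ($V{\left(Y,f \right)} = \left(-3 + f\right) + 1 = -2 + f$)
$V{\left(Q,-9 \right)} \left(\left(10 + 56\right) + o{\left(11 \right)}\right) = \left(-2 - 9\right) \left(\left(10 + 56\right) + 6 \sqrt{2}\right) = - 11 \left(66 + 6 \sqrt{2}\right) = -726 - 66 \sqrt{2}$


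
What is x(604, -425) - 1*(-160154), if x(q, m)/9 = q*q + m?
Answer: 3439673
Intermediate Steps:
x(q, m) = 9*m + 9*q² (x(q, m) = 9*(q*q + m) = 9*(q² + m) = 9*(m + q²) = 9*m + 9*q²)
x(604, -425) - 1*(-160154) = (9*(-425) + 9*604²) - 1*(-160154) = (-3825 + 9*364816) + 160154 = (-3825 + 3283344) + 160154 = 3279519 + 160154 = 3439673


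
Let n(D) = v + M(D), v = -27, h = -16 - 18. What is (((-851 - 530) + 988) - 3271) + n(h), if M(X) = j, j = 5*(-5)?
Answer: -3716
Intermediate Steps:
h = -34
j = -25
M(X) = -25
n(D) = -52 (n(D) = -27 - 25 = -52)
(((-851 - 530) + 988) - 3271) + n(h) = (((-851 - 530) + 988) - 3271) - 52 = ((-1381 + 988) - 3271) - 52 = (-393 - 3271) - 52 = -3664 - 52 = -3716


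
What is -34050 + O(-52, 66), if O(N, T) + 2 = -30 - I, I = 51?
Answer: -34133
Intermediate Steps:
O(N, T) = -83 (O(N, T) = -2 + (-30 - 1*51) = -2 + (-30 - 51) = -2 - 81 = -83)
-34050 + O(-52, 66) = -34050 - 83 = -34133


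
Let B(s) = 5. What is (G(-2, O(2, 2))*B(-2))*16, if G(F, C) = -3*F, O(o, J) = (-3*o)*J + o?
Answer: 480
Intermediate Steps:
O(o, J) = o - 3*J*o (O(o, J) = -3*J*o + o = o - 3*J*o)
(G(-2, O(2, 2))*B(-2))*16 = (-3*(-2)*5)*16 = (6*5)*16 = 30*16 = 480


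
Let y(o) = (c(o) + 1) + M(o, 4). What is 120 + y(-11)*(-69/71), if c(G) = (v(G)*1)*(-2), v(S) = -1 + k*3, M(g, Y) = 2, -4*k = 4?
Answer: 7761/71 ≈ 109.31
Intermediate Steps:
k = -1 (k = -1/4*4 = -1)
v(S) = -4 (v(S) = -1 - 1*3 = -1 - 3 = -4)
c(G) = 8 (c(G) = -4*1*(-2) = -4*(-2) = 8)
y(o) = 11 (y(o) = (8 + 1) + 2 = 9 + 2 = 11)
120 + y(-11)*(-69/71) = 120 + 11*(-69/71) = 120 - 759/71 = 7761/71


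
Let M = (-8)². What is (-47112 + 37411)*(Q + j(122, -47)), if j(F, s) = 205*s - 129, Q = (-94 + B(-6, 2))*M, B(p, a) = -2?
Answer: 154323508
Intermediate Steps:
M = 64
Q = -6144 (Q = (-94 - 2)*64 = -96*64 = -6144)
j(F, s) = -129 + 205*s
(-47112 + 37411)*(Q + j(122, -47)) = (-47112 + 37411)*(-6144 + (-129 + 205*(-47))) = -9701*(-6144 + (-129 - 9635)) = -9701*(-6144 - 9764) = -9701*(-15908) = 154323508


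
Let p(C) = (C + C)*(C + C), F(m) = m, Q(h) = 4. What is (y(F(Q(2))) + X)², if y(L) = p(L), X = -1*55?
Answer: 81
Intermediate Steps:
X = -55
p(C) = 4*C² (p(C) = (2*C)*(2*C) = 4*C²)
y(L) = 4*L²
(y(F(Q(2))) + X)² = (4*4² - 55)² = (4*16 - 55)² = (64 - 55)² = 9² = 81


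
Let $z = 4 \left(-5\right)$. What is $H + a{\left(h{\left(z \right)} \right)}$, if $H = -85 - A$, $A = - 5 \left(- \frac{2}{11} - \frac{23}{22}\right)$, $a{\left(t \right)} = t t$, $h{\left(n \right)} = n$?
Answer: $\frac{6795}{22} \approx 308.86$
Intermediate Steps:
$z = -20$
$a{\left(t \right)} = t^{2}$
$A = \frac{135}{22}$ ($A = - 5 \left(\left(-2\right) \frac{1}{11} - \frac{23}{22}\right) = - 5 \left(- \frac{2}{11} - \frac{23}{22}\right) = \left(-5\right) \left(- \frac{27}{22}\right) = \frac{135}{22} \approx 6.1364$)
$H = - \frac{2005}{22}$ ($H = -85 - \frac{135}{22} = - \frac{2005}{22} \approx -91.136$)
$H + a{\left(h{\left(z \right)} \right)} = - \frac{2005}{22} + \left(-20\right)^{2} = - \frac{2005}{22} + 400 = \frac{6795}{22}$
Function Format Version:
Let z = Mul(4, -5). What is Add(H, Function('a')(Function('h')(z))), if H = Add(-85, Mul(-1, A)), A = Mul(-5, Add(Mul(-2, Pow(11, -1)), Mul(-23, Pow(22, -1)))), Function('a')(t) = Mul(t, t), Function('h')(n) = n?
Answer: Rational(6795, 22) ≈ 308.86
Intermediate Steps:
z = -20
Function('a')(t) = Pow(t, 2)
A = Rational(135, 22) (A = Mul(-5, Add(Mul(-2, Rational(1, 11)), Mul(-23, Rational(1, 22)))) = Mul(-5, Add(Rational(-2, 11), Rational(-23, 22))) = Mul(-5, Rational(-27, 22)) = Rational(135, 22) ≈ 6.1364)
H = Rational(-2005, 22) (H = Add(-85, Mul(-1, Rational(135, 22))) = Add(-85, Rational(-135, 22)) = Rational(-2005, 22) ≈ -91.136)
Add(H, Function('a')(Function('h')(z))) = Add(Rational(-2005, 22), Pow(-20, 2)) = Add(Rational(-2005, 22), 400) = Rational(6795, 22)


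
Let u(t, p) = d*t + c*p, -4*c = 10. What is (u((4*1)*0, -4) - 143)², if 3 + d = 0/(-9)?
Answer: 17689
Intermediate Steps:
c = -5/2 (c = -¼*10 = -5/2 ≈ -2.5000)
d = -3 (d = -3 + 0/(-9) = -3 + 0*(-⅑) = -3 + 0 = -3)
u(t, p) = -3*t - 5*p/2
(u((4*1)*0, -4) - 143)² = ((-3*4*1*0 - 5/2*(-4)) - 143)² = ((-12*0 + 10) - 143)² = ((-3*0 + 10) - 143)² = ((0 + 10) - 143)² = (10 - 143)² = (-133)² = 17689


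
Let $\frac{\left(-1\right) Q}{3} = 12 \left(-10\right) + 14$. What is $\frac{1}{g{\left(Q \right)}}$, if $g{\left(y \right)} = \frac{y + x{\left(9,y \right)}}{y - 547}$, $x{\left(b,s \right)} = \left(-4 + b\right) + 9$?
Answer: $- \frac{229}{332} \approx -0.68976$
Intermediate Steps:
$x{\left(b,s \right)} = 5 + b$
$Q = 318$ ($Q = - 3 \left(12 \left(-10\right) + 14\right) = - 3 \left(-120 + 14\right) = \left(-3\right) \left(-106\right) = 318$)
$g{\left(y \right)} = \frac{14 + y}{-547 + y}$ ($g{\left(y \right)} = \frac{y + \left(5 + 9\right)}{y - 547} = \frac{y + 14}{-547 + y} = \frac{14 + y}{-547 + y}$)
$\frac{1}{g{\left(Q \right)}} = \frac{1}{\frac{1}{-547 + 318} \left(14 + 318\right)} = \frac{1}{\frac{1}{-229} \cdot 332} = \frac{1}{\left(- \frac{1}{229}\right) 332} = \frac{1}{- \frac{332}{229}} = - \frac{229}{332}$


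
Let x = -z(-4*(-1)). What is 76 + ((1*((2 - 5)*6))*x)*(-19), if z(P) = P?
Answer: -1292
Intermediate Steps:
x = -4 (x = -(-4)*(-1) = -1*4 = -4)
76 + ((1*((2 - 5)*6))*x)*(-19) = 76 + ((1*((2 - 5)*6))*(-4))*(-19) = 76 + ((1*(-3*6))*(-4))*(-19) = 76 + ((1*(-18))*(-4))*(-19) = 76 - 18*(-4)*(-19) = 76 + 72*(-19) = 76 - 1368 = -1292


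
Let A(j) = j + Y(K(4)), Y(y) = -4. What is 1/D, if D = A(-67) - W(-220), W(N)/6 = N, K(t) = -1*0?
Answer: 1/1249 ≈ 0.00080064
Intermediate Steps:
K(t) = 0
W(N) = 6*N
A(j) = -4 + j (A(j) = j - 4 = -4 + j)
D = 1249 (D = (-4 - 67) - 6*(-220) = -71 - 1*(-1320) = -71 + 1320 = 1249)
1/D = 1/1249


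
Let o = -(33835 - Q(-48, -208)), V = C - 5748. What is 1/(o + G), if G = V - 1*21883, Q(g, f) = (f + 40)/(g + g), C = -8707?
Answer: -4/280685 ≈ -1.4251e-5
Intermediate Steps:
Q(g, f) = (40 + f)/(2*g) (Q(g, f) = (40 + f)/((2*g)) = (40 + f)*(1/(2*g)) = (40 + f)/(2*g))
V = -14455 (V = -8707 - 5748 = -14455)
o = -135333/4 (o = -(33835 - (40 - 208)/(2*(-48))) = -(33835 - (-1)*(-168)/(2*48)) = -(33835 - 1*7/4) = -(33835 - 7/4) = -1*135333/4 = -135333/4 ≈ -33833.)
G = -36338 (G = -14455 - 1*21883 = -14455 - 21883 = -36338)
1/(o + G) = 1/(-135333/4 - 36338) = 1/(-280685/4) = -4/280685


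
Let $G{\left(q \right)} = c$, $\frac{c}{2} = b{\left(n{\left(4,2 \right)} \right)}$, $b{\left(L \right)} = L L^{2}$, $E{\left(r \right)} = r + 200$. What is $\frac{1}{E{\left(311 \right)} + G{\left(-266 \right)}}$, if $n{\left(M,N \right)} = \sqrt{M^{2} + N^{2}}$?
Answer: $\frac{511}{229121} - \frac{80 \sqrt{5}}{229121} \approx 0.0014495$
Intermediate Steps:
$E{\left(r \right)} = 200 + r$
$b{\left(L \right)} = L^{3}$
$c = 80 \sqrt{5}$ ($c = 2 \left(\sqrt{4^{2} + 2^{2}}\right)^{3} = 2 \left(\sqrt{16 + 4}\right)^{3} = 2 \left(\sqrt{20}\right)^{3} = 2 \left(2 \sqrt{5}\right)^{3} = 2 \cdot 40 \sqrt{5} = 80 \sqrt{5} \approx 178.89$)
$G{\left(q \right)} = 80 \sqrt{5}$
$\frac{1}{E{\left(311 \right)} + G{\left(-266 \right)}} = \frac{1}{\left(200 + 311\right) + 80 \sqrt{5}} = \frac{1}{511 + 80 \sqrt{5}}$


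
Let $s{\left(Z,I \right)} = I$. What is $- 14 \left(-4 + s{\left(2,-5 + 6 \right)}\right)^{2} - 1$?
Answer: $-127$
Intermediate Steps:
$- 14 \left(-4 + s{\left(2,-5 + 6 \right)}\right)^{2} - 1 = - 14 \left(-4 + \left(-5 + 6\right)\right)^{2} - 1 = - 14 \left(-4 + 1\right)^{2} - 1 = - 14 \left(-3\right)^{2} - 1 = \left(-14\right) 9 - 1 = -126 - 1 = -127$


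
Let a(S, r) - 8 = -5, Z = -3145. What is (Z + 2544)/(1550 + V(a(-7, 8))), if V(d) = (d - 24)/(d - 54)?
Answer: -10217/26357 ≈ -0.38764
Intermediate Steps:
a(S, r) = 3 (a(S, r) = 8 - 5 = 3)
V(d) = (-24 + d)/(-54 + d)
(Z + 2544)/(1550 + V(a(-7, 8))) = (-3145 + 2544)/(1550 + (-24 + 3)/(-54 + 3)) = -601/(1550 - 21/(-51)) = -601/(1550 - 1/51*(-21)) = -601/(1550 + 7/17) = -601/26357/17 = -601*17/26357 = -10217/26357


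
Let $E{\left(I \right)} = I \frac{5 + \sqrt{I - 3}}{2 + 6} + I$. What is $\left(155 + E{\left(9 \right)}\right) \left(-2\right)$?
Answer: $- \frac{1357}{4} - \frac{9 \sqrt{6}}{4} \approx -344.76$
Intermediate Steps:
$E{\left(I \right)} = I + I \left(\frac{5}{8} + \frac{\sqrt{-3 + I}}{8}\right)$ ($E{\left(I \right)} = I \frac{5 + \sqrt{-3 + I}}{8} + I = I \left(5 + \sqrt{-3 + I}\right) \frac{1}{8} + I = I \left(\frac{5}{8} + \frac{\sqrt{-3 + I}}{8}\right) + I = I + I \left(\frac{5}{8} + \frac{\sqrt{-3 + I}}{8}\right)$)
$\left(155 + E{\left(9 \right)}\right) \left(-2\right) = \left(155 + \frac{1}{8} \cdot 9 \left(13 + \sqrt{-3 + 9}\right)\right) \left(-2\right) = \left(155 + \frac{1}{8} \cdot 9 \left(13 + \sqrt{6}\right)\right) \left(-2\right) = \left(155 + \left(\frac{117}{8} + \frac{9 \sqrt{6}}{8}\right)\right) \left(-2\right) = \left(\frac{1357}{8} + \frac{9 \sqrt{6}}{8}\right) \left(-2\right) = - \frac{1357}{4} - \frac{9 \sqrt{6}}{4}$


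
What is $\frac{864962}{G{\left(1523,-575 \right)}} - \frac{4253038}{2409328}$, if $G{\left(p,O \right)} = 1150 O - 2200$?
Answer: $- \frac{1226413806659}{399617165400} \approx -3.069$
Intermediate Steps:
$G{\left(p,O \right)} = -2200 + 1150 O$
$\frac{864962}{G{\left(1523,-575 \right)}} - \frac{4253038}{2409328} = \frac{864962}{-2200 + 1150 \left(-575\right)} - \frac{4253038}{2409328} = \frac{864962}{-2200 - 661250} - \frac{2126519}{1204664} = \frac{864962}{-663450} - \frac{2126519}{1204664} = 864962 \left(- \frac{1}{663450}\right) - \frac{2126519}{1204664} = - \frac{432481}{331725} - \frac{2126519}{1204664} = - \frac{1226413806659}{399617165400}$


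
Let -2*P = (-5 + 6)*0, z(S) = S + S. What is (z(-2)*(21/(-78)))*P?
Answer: 0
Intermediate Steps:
z(S) = 2*S
P = 0 (P = -(-5 + 6)*0/2 = -0/2 = -1/2*0 = 0)
(z(-2)*(21/(-78)))*P = ((2*(-2))*(21/(-78)))*0 = -84*(-1)/78*0 = -4*(-7/26)*0 = (14/13)*0 = 0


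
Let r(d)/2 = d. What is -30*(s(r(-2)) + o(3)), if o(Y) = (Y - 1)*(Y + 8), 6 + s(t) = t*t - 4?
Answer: -840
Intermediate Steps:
r(d) = 2*d
s(t) = -10 + t² (s(t) = -6 + (t*t - 4) = -6 + (t² - 4) = -6 + (-4 + t²) = -10 + t²)
o(Y) = (-1 + Y)*(8 + Y)
-30*(s(r(-2)) + o(3)) = -30*((-10 + (2*(-2))²) + (-8 + 3² + 7*3)) = -30*((-10 + (-4)²) + (-8 + 9 + 21)) = -30*((-10 + 16) + 22) = -30*(6 + 22) = -30*28 = -840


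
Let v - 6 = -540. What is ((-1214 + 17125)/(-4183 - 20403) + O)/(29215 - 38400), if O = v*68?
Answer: 892782743/225822410 ≈ 3.9535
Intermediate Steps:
v = -534 (v = 6 - 540 = -534)
O = -36312 (O = -534*68 = -36312)
((-1214 + 17125)/(-4183 - 20403) + O)/(29215 - 38400) = ((-1214 + 17125)/(-4183 - 20403) - 36312)/(29215 - 38400) = (15911/(-24586) - 36312)/(-9185) = (15911*(-1/24586) - 36312)*(-1/9185) = (-15911/24586 - 36312)*(-1/9185) = -892782743/24586*(-1/9185) = 892782743/225822410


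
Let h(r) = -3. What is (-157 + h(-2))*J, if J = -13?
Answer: 2080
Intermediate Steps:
(-157 + h(-2))*J = (-157 - 3)*(-13) = -160*(-13) = 2080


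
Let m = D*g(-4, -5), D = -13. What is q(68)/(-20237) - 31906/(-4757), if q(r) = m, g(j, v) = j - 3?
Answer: 92178405/13752487 ≈ 6.7027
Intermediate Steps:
g(j, v) = -3 + j
m = 91 (m = -13*(-3 - 4) = -13*(-7) = 91)
q(r) = 91
q(68)/(-20237) - 31906/(-4757) = 91/(-20237) - 31906/(-4757) = 91*(-1/20237) - 31906*(-1/4757) = -13/2891 + 31906/4757 = 92178405/13752487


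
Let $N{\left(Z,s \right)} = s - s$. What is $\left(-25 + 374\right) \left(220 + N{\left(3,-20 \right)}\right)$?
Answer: $76780$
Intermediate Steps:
$N{\left(Z,s \right)} = 0$
$\left(-25 + 374\right) \left(220 + N{\left(3,-20 \right)}\right) = \left(-25 + 374\right) \left(220 + 0\right) = 349 \cdot 220 = 76780$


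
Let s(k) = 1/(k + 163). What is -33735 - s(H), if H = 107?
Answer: -9108451/270 ≈ -33735.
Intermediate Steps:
s(k) = 1/(163 + k)
-33735 - s(H) = -33735 - 1/(163 + 107) = -33735 - 1/270 = -9108451/270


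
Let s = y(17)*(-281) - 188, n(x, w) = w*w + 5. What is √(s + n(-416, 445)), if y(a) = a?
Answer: √193065 ≈ 439.39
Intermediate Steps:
n(x, w) = 5 + w² (n(x, w) = w² + 5 = 5 + w²)
s = -4965 (s = 17*(-281) - 188 = -4777 - 188 = -4965)
√(s + n(-416, 445)) = √(-4965 + (5 + 445²)) = √(-4965 + (5 + 198025)) = √(-4965 + 198030) = √193065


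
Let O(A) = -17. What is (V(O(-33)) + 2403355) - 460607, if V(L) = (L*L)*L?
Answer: 1937835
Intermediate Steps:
V(L) = L**3 (V(L) = L**2*L = L**3)
(V(O(-33)) + 2403355) - 460607 = ((-17)**3 + 2403355) - 460607 = (-4913 + 2403355) - 460607 = 2398442 - 460607 = 1937835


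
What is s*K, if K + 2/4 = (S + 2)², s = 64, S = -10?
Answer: 4064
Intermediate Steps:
K = 127/2 (K = -½ + (-10 + 2)² = -½ + (-8)² = -½ + 64 = 127/2 ≈ 63.500)
s*K = 64*(127/2) = 4064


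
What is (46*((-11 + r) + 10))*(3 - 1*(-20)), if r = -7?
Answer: -8464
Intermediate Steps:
(46*((-11 + r) + 10))*(3 - 1*(-20)) = (46*((-11 - 7) + 10))*(3 - 1*(-20)) = (46*(-18 + 10))*(3 + 20) = (46*(-8))*23 = -368*23 = -8464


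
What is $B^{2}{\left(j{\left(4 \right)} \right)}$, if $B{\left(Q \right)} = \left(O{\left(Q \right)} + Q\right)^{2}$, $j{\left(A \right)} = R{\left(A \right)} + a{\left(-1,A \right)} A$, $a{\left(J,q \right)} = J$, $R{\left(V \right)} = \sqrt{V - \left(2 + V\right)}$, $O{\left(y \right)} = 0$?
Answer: $\left(4 - i \sqrt{2}\right)^{4} \approx 68.0 - 316.78 i$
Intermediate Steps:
$R{\left(V \right)} = i \sqrt{2}$ ($R{\left(V \right)} = \sqrt{-2} = i \sqrt{2}$)
$j{\left(A \right)} = - A + i \sqrt{2}$ ($j{\left(A \right)} = i \sqrt{2} - A = - A + i \sqrt{2}$)
$B{\left(Q \right)} = Q^{2}$ ($B{\left(Q \right)} = \left(0 + Q\right)^{2} = Q^{2}$)
$B^{2}{\left(j{\left(4 \right)} \right)} = \left(\left(\left(-1\right) 4 + i \sqrt{2}\right)^{2}\right)^{2} = \left(\left(-4 + i \sqrt{2}\right)^{2}\right)^{2} = \left(-4 + i \sqrt{2}\right)^{4}$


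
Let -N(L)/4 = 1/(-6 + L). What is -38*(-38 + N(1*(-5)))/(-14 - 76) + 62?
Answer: 2536/55 ≈ 46.109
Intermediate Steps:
N(L) = -4/(-6 + L)
-38*(-38 + N(1*(-5)))/(-14 - 76) + 62 = -38*(-38 - 4/(-6 + 1*(-5)))/(-14 - 76) + 62 = -38*(-38 - 4/(-6 - 5))/(-90) + 62 = -38*(-38 - 4/(-11))*(-1)/90 + 62 = -38*(-38 - 4*(-1/11))*(-1)/90 + 62 = -38*(-38 + 4/11)*(-1)/90 + 62 = -(-15732)*(-1)/(11*90) + 62 = -38*23/55 + 62 = -874/55 + 62 = 2536/55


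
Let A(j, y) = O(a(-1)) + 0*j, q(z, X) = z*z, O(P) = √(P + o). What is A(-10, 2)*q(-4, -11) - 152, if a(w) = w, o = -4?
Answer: -152 + 16*I*√5 ≈ -152.0 + 35.777*I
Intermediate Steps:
O(P) = √(-4 + P) (O(P) = √(P - 4) = √(-4 + P))
q(z, X) = z²
A(j, y) = I*√5 (A(j, y) = √(-4 - 1) + 0*j = √(-5) + 0 = I*√5 + 0 = I*√5)
A(-10, 2)*q(-4, -11) - 152 = (I*√5)*(-4)² - 152 = (I*√5)*16 - 152 = 16*I*√5 - 152 = -152 + 16*I*√5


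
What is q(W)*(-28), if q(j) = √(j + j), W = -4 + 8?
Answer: -56*√2 ≈ -79.196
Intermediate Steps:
W = 4
q(j) = √2*√j (q(j) = √(2*j) = √2*√j)
q(W)*(-28) = (√2*√4)*(-28) = (√2*2)*(-28) = (2*√2)*(-28) = -56*√2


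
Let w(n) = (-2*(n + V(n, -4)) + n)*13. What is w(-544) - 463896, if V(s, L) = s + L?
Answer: -442576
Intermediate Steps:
V(s, L) = L + s
w(n) = 104 - 39*n (w(n) = (-2*(n + (-4 + n)) + n)*13 = (-2*(-4 + 2*n) + n)*13 = ((8 - 4*n) + n)*13 = (8 - 3*n)*13 = 104 - 39*n)
w(-544) - 463896 = (104 - 39*(-544)) - 463896 = (104 + 21216) - 463896 = 21320 - 463896 = -442576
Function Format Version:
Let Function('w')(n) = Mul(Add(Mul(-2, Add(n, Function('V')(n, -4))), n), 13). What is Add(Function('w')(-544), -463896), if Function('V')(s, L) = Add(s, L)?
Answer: -442576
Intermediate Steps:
Function('V')(s, L) = Add(L, s)
Function('w')(n) = Add(104, Mul(-39, n)) (Function('w')(n) = Mul(Add(Mul(-2, Add(n, Add(-4, n))), n), 13) = Mul(Add(Mul(-2, Add(-4, Mul(2, n))), n), 13) = Mul(Add(Add(8, Mul(-4, n)), n), 13) = Mul(Add(8, Mul(-3, n)), 13) = Add(104, Mul(-39, n)))
Add(Function('w')(-544), -463896) = Add(Add(104, Mul(-39, -544)), -463896) = Add(Add(104, 21216), -463896) = Add(21320, -463896) = -442576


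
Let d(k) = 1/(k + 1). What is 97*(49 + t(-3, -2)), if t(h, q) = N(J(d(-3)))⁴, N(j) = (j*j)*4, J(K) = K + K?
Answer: 29585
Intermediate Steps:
d(k) = 1/(1 + k)
J(K) = 2*K
N(j) = 4*j² (N(j) = j²*4 = 4*j²)
t(h, q) = 256 (t(h, q) = (4*(2/(1 - 3))²)⁴ = (4*(2/(-2))²)⁴ = (4*(2*(-½))²)⁴ = (4*(-1)²)⁴ = (4*1)⁴ = 4⁴ = 256)
97*(49 + t(-3, -2)) = 97*(49 + 256) = 97*305 = 29585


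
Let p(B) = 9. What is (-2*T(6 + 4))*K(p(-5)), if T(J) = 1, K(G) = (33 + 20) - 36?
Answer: -34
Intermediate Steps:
K(G) = 17 (K(G) = 53 - 36 = 17)
(-2*T(6 + 4))*K(p(-5)) = -2*1*17 = -2*17 = -34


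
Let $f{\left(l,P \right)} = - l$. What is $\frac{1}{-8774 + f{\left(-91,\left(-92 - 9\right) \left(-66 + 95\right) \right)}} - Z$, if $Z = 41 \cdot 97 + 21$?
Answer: $- \frac{34714635}{8683} \approx -3998.0$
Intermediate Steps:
$Z = 3998$ ($Z = 3977 + 21 = 3998$)
$\frac{1}{-8774 + f{\left(-91,\left(-92 - 9\right) \left(-66 + 95\right) \right)}} - Z = \frac{1}{-8774 - -91} - 3998 = \frac{1}{-8774 + 91} - 3998 = \frac{1}{-8683} - 3998 = - \frac{1}{8683} - 3998 = - \frac{34714635}{8683}$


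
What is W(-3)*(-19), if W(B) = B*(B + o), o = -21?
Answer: -1368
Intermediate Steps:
W(B) = B*(-21 + B) (W(B) = B*(B - 21) = B*(-21 + B))
W(-3)*(-19) = -3*(-21 - 3)*(-19) = -3*(-24)*(-19) = 72*(-19) = -1368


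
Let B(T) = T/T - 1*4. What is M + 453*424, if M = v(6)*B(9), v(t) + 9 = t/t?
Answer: 192096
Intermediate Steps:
v(t) = -8 (v(t) = -9 + t/t = -9 + 1 = -8)
B(T) = -3 (B(T) = 1 - 4 = -3)
M = 24 (M = -8*(-3) = 24)
M + 453*424 = 24 + 453*424 = 24 + 192072 = 192096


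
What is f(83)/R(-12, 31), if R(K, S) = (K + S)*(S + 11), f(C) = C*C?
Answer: 6889/798 ≈ 8.6328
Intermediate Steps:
f(C) = C²
R(K, S) = (11 + S)*(K + S) (R(K, S) = (K + S)*(11 + S) = (11 + S)*(K + S))
f(83)/R(-12, 31) = 83²/(31² + 11*(-12) + 11*31 - 12*31) = 6889/(961 - 132 + 341 - 372) = 6889/798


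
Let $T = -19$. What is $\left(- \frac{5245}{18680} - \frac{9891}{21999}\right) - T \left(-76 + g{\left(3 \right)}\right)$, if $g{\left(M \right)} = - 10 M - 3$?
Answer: $- \frac{56757308157}{27396088} \approx -2071.7$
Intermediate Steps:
$g{\left(M \right)} = -3 - 10 M$
$\left(- \frac{5245}{18680} - \frac{9891}{21999}\right) - T \left(-76 + g{\left(3 \right)}\right) = \left(- \frac{5245}{18680} - \frac{9891}{21999}\right) - - 19 \left(-76 - 33\right) = \left(\left(-5245\right) \frac{1}{18680} - \frac{3297}{7333}\right) - - 19 \left(-76 - 33\right) = \left(- \frac{1049}{3736} - \frac{3297}{7333}\right) - - 19 \left(-76 - 33\right) = - \frac{20009909}{27396088} - \left(-19\right) \left(-109\right) = - \frac{20009909}{27396088} - 2071 = - \frac{56757308157}{27396088}$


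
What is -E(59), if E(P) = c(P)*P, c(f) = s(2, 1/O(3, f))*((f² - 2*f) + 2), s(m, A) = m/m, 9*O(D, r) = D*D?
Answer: -198535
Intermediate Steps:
O(D, r) = D²/9 (O(D, r) = (D*D)/9 = D²/9)
s(m, A) = 1
c(f) = 2 + f² - 2*f (c(f) = 1*((f² - 2*f) + 2) = 1*(2 + f² - 2*f) = 2 + f² - 2*f)
E(P) = P*(2 + P² - 2*P) (E(P) = (2 + P² - 2*P)*P = P*(2 + P² - 2*P))
-E(59) = -59*(2 + 59² - 2*59) = -59*(2 + 3481 - 118) = -59*3365 = -1*198535 = -198535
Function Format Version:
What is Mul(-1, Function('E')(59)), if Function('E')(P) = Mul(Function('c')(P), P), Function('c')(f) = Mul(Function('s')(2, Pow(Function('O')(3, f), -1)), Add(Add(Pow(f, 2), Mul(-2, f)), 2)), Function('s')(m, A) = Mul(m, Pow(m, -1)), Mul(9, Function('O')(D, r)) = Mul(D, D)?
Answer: -198535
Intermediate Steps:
Function('O')(D, r) = Mul(Rational(1, 9), Pow(D, 2)) (Function('O')(D, r) = Mul(Rational(1, 9), Mul(D, D)) = Mul(Rational(1, 9), Pow(D, 2)))
Function('s')(m, A) = 1
Function('c')(f) = Add(2, Pow(f, 2), Mul(-2, f)) (Function('c')(f) = Mul(1, Add(Add(Pow(f, 2), Mul(-2, f)), 2)) = Mul(1, Add(2, Pow(f, 2), Mul(-2, f))) = Add(2, Pow(f, 2), Mul(-2, f)))
Function('E')(P) = Mul(P, Add(2, Pow(P, 2), Mul(-2, P))) (Function('E')(P) = Mul(Add(2, Pow(P, 2), Mul(-2, P)), P) = Mul(P, Add(2, Pow(P, 2), Mul(-2, P))))
Mul(-1, Function('E')(59)) = Mul(-1, Mul(59, Add(2, Pow(59, 2), Mul(-2, 59)))) = Mul(-1, Mul(59, Add(2, 3481, -118))) = Mul(-1, Mul(59, 3365)) = Mul(-1, 198535) = -198535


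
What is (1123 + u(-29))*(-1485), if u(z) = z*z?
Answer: -2916540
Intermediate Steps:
u(z) = z**2
(1123 + u(-29))*(-1485) = (1123 + (-29)**2)*(-1485) = (1123 + 841)*(-1485) = 1964*(-1485) = -2916540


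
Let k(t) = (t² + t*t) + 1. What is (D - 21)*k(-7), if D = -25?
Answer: -4554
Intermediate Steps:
k(t) = 1 + 2*t² (k(t) = (t² + t²) + 1 = 2*t² + 1 = 1 + 2*t²)
(D - 21)*k(-7) = (-25 - 21)*(1 + 2*(-7)²) = -46*(1 + 2*49) = -46*(1 + 98) = -46*99 = -4554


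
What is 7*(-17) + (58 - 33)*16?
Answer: 281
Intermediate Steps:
7*(-17) + (58 - 33)*16 = -119 + 25*16 = -119 + 400 = 281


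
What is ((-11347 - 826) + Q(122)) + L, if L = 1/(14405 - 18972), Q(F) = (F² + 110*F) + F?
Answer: 74227450/4567 ≈ 16253.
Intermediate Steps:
Q(F) = F² + 111*F
L = -1/4567 (L = 1/(-4567) = -1/4567 ≈ -0.00021896)
((-11347 - 826) + Q(122)) + L = ((-11347 - 826) + 122*(111 + 122)) - 1/4567 = (-12173 + 122*233) - 1/4567 = (-12173 + 28426) - 1/4567 = 16253 - 1/4567 = 74227450/4567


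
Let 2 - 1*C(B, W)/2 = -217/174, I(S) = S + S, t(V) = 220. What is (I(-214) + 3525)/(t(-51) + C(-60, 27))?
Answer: 269439/19705 ≈ 13.674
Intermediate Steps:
I(S) = 2*S
C(B, W) = 565/87 (C(B, W) = 4 - (-434)/174 = 4 - 2*(-217/174) = 4 + 217/87 = 565/87)
(I(-214) + 3525)/(t(-51) + C(-60, 27)) = (2*(-214) + 3525)/(220 + 565/87) = (-428 + 3525)/(19705/87) = 3097*(87/19705) = 269439/19705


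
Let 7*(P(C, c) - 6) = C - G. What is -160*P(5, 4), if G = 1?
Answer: -7360/7 ≈ -1051.4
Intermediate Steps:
P(C, c) = 41/7 + C/7 (P(C, c) = 6 + (C - 1*1)/7 = 6 + (C - 1)/7 = 6 + (-1 + C)/7 = 6 + (-⅐ + C/7) = 41/7 + C/7)
-160*P(5, 4) = -160*(41/7 + (⅐)*5) = -160*(41/7 + 5/7) = -160*46/7 = -7360/7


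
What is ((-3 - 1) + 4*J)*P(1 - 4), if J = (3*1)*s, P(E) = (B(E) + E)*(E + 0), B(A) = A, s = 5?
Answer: 1008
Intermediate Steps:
P(E) = 2*E² (P(E) = (E + E)*(E + 0) = (2*E)*E = 2*E²)
J = 15 (J = (3*1)*5 = 3*5 = 15)
((-3 - 1) + 4*J)*P(1 - 4) = ((-3 - 1) + 4*15)*(2*(1 - 4)²) = (-4 + 60)*(2*(-3)²) = 56*(2*9) = 56*18 = 1008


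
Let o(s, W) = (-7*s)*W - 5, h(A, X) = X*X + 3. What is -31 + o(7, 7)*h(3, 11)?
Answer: -43183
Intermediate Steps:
h(A, X) = 3 + X² (h(A, X) = X² + 3 = 3 + X²)
o(s, W) = -5 - 7*W*s (o(s, W) = -7*W*s - 5 = -5 - 7*W*s)
-31 + o(7, 7)*h(3, 11) = -31 + (-5 - 7*7*7)*(3 + 11²) = -31 + (-5 - 343)*(3 + 121) = -31 - 348*124 = -31 - 43152 = -43183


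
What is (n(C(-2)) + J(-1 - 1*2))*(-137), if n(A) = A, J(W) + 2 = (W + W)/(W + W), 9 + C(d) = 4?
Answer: 822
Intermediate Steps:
C(d) = -5 (C(d) = -9 + 4 = -5)
J(W) = -1 (J(W) = -2 + (W + W)/(W + W) = -2 + (2*W)/((2*W)) = -2 + (2*W)*(1/(2*W)) = -2 + 1 = -1)
(n(C(-2)) + J(-1 - 1*2))*(-137) = (-5 - 1)*(-137) = -6*(-137) = 822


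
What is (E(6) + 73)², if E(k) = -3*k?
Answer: 3025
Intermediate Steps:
(E(6) + 73)² = (-3*6 + 73)² = (-18 + 73)² = 55² = 3025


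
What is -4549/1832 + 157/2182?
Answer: -4819147/1998712 ≈ -2.4111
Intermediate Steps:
-4549/1832 + 157/2182 = -4819147/1998712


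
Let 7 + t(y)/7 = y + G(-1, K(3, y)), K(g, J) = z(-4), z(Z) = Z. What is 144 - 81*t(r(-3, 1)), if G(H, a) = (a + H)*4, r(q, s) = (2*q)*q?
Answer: 5247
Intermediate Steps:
K(g, J) = -4
r(q, s) = 2*q**2
G(H, a) = 4*H + 4*a (G(H, a) = (H + a)*4 = 4*H + 4*a)
t(y) = -189 + 7*y (t(y) = -49 + 7*(y + (4*(-1) + 4*(-4))) = -49 + 7*(y + (-4 - 16)) = -49 + 7*(y - 20) = -49 + 7*(-20 + y) = -49 + (-140 + 7*y) = -189 + 7*y)
144 - 81*t(r(-3, 1)) = 144 - 81*(-189 + 7*(2*(-3)**2)) = 144 - 81*(-189 + 7*(2*9)) = 144 - 81*(-189 + 7*18) = 144 - 81*(-189 + 126) = 144 - 81*(-63) = 144 + 5103 = 5247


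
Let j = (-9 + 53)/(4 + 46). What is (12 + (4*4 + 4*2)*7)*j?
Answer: 792/5 ≈ 158.40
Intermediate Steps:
j = 22/25 (j = 44/50 = 44*(1/50) = 22/25 ≈ 0.88000)
(12 + (4*4 + 4*2)*7)*j = (12 + (4*4 + 4*2)*7)*(22/25) = (12 + (16 + 8)*7)*(22/25) = (12 + 24*7)*(22/25) = (12 + 168)*(22/25) = 180*(22/25) = 792/5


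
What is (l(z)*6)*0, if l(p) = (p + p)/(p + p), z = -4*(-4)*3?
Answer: 0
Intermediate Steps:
z = 48 (z = 16*3 = 48)
l(p) = 1 (l(p) = (2*p)/((2*p)) = (2*p)*(1/(2*p)) = 1)
(l(z)*6)*0 = (1*6)*0 = 6*0 = 0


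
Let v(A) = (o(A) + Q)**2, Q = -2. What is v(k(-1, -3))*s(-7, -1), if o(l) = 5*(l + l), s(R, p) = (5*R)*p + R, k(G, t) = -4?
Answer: 49392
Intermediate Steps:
s(R, p) = R + 5*R*p (s(R, p) = 5*R*p + R = R + 5*R*p)
o(l) = 10*l (o(l) = 5*(2*l) = 10*l)
v(A) = (-2 + 10*A)**2 (v(A) = (10*A - 2)**2 = (-2 + 10*A)**2)
v(k(-1, -3))*s(-7, -1) = (4*(-1 + 5*(-4))**2)*(-7*(1 + 5*(-1))) = (4*(-1 - 20)**2)*(-7*(1 - 5)) = (4*(-21)**2)*(-7*(-4)) = (4*441)*28 = 1764*28 = 49392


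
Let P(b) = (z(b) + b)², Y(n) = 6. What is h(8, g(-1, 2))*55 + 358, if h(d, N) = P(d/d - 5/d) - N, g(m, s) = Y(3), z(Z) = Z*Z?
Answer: 174583/4096 ≈ 42.623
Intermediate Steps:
z(Z) = Z²
g(m, s) = 6
P(b) = (b + b²)² (P(b) = (b² + b)² = (b + b²)²)
h(d, N) = -N + (1 - 5/d)²*(2 - 5/d)² (h(d, N) = (d/d - 5/d)²*(1 + (d/d - 5/d))² - N = (1 - 5/d)²*(1 + (1 - 5/d))² - N = (1 - 5/d)²*(2 - 5/d)² - N = -N + (1 - 5/d)²*(2 - 5/d)²)
h(8, g(-1, 2))*55 + 358 = (-1*6 + (-5 + 8)²*(-5 + 2*8)²/8⁴)*55 + 358 = (-6 + (1/4096)*3²*(-5 + 16)²)*55 + 358 = (-6 + (1/4096)*9*11²)*55 + 358 = (-6 + (1/4096)*9*121)*55 + 358 = (-6 + 1089/4096)*55 + 358 = -23487/4096*55 + 358 = -1291785/4096 + 358 = 174583/4096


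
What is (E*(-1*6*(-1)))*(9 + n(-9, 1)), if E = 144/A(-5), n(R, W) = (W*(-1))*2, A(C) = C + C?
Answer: -3024/5 ≈ -604.80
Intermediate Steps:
A(C) = 2*C
n(R, W) = -2*W (n(R, W) = -W*2 = -2*W)
E = -72/5 (E = 144/((2*(-5))) = 144/(-10) = 144*(-⅒) = -72/5 ≈ -14.400)
(E*(-1*6*(-1)))*(9 + n(-9, 1)) = (-72*(-1*6)*(-1)/5)*(9 - 2*1) = (-(-432)*(-1)/5)*(9 - 2) = -72/5*6*7 = -432/5*7 = -3024/5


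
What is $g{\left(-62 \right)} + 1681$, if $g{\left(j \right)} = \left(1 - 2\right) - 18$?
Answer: $1662$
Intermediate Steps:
$g{\left(j \right)} = -19$ ($g{\left(j \right)} = -1 - 18 = -19$)
$g{\left(-62 \right)} + 1681 = -19 + 1681 = 1662$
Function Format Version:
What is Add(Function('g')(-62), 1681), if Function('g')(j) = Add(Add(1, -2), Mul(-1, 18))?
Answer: 1662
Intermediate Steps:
Function('g')(j) = -19 (Function('g')(j) = Add(-1, -18) = -19)
Add(Function('g')(-62), 1681) = Add(-19, 1681) = 1662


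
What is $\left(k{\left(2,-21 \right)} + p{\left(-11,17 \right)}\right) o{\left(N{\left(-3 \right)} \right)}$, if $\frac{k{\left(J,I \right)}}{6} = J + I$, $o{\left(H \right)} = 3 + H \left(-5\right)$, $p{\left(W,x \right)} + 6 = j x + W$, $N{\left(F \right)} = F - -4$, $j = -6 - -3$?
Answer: $364$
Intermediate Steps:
$j = -3$ ($j = -6 + 3 = -3$)
$N{\left(F \right)} = 4 + F$ ($N{\left(F \right)} = F + 4 = 4 + F$)
$p{\left(W,x \right)} = -6 + W - 3 x$ ($p{\left(W,x \right)} = -6 + \left(- 3 x + W\right) = -6 + \left(W - 3 x\right) = -6 + W - 3 x$)
$o{\left(H \right)} = 3 - 5 H$
$k{\left(J,I \right)} = 6 I + 6 J$ ($k{\left(J,I \right)} = 6 \left(J + I\right) = 6 \left(I + J\right) = 6 I + 6 J$)
$\left(k{\left(2,-21 \right)} + p{\left(-11,17 \right)}\right) o{\left(N{\left(-3 \right)} \right)} = \left(\left(6 \left(-21\right) + 6 \cdot 2\right) - 68\right) \left(3 - 5 \left(4 - 3\right)\right) = \left(\left(-126 + 12\right) - 68\right) \left(3 - 5\right) = \left(-114 - 68\right) \left(3 - 5\right) = \left(-182\right) \left(-2\right) = 364$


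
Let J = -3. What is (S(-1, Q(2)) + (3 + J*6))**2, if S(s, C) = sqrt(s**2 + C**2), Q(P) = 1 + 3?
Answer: (15 - sqrt(17))**2 ≈ 118.31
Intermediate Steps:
Q(P) = 4
S(s, C) = sqrt(C**2 + s**2)
(S(-1, Q(2)) + (3 + J*6))**2 = (sqrt(4**2 + (-1)**2) + (3 - 3*6))**2 = (sqrt(16 + 1) + (3 - 18))**2 = (sqrt(17) - 15)**2 = (-15 + sqrt(17))**2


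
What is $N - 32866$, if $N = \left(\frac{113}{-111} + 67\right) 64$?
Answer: $- \frac{3179390}{111} \approx -28643.0$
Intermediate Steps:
$N = \frac{468736}{111}$ ($N = \left(113 \left(- \frac{1}{111}\right) + 67\right) 64 = \left(- \frac{113}{111} + 67\right) 64 = \frac{7324}{111} \cdot 64 = \frac{468736}{111} \approx 4222.8$)
$N - 32866 = \frac{468736}{111} - 32866 = - \frac{3179390}{111}$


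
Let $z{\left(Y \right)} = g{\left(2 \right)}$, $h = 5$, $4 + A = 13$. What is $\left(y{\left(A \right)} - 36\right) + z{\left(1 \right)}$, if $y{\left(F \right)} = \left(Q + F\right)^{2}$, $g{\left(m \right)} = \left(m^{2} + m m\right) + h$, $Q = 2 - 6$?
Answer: $2$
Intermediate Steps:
$A = 9$ ($A = -4 + 13 = 9$)
$Q = -4$ ($Q = 2 - 6 = -4$)
$g{\left(m \right)} = 5 + 2 m^{2}$ ($g{\left(m \right)} = \left(m^{2} + m m\right) + 5 = \left(m^{2} + m^{2}\right) + 5 = 2 m^{2} + 5 = 5 + 2 m^{2}$)
$y{\left(F \right)} = \left(-4 + F\right)^{2}$
$z{\left(Y \right)} = 13$ ($z{\left(Y \right)} = 5 + 2 \cdot 2^{2} = 5 + 2 \cdot 4 = 5 + 8 = 13$)
$\left(y{\left(A \right)} - 36\right) + z{\left(1 \right)} = \left(\left(-4 + 9\right)^{2} - 36\right) + 13 = \left(5^{2} - 36\right) + 13 = \left(25 - 36\right) + 13 = -11 + 13 = 2$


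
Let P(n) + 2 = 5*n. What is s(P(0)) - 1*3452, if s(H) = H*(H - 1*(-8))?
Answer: -3464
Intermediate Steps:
P(n) = -2 + 5*n
s(H) = H*(8 + H) (s(H) = H*(H + 8) = H*(8 + H))
s(P(0)) - 1*3452 = (-2 + 5*0)*(8 + (-2 + 5*0)) - 1*3452 = (-2 + 0)*(8 + (-2 + 0)) - 3452 = -2*(8 - 2) - 3452 = -2*6 - 3452 = -12 - 3452 = -3464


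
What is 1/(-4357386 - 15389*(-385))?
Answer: 1/1567379 ≈ 6.3801e-7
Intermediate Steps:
1/(-4357386 - 15389*(-385)) = 1/(-4357386 + 5924765) = 1/1567379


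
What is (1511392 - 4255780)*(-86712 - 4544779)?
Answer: 12710608322508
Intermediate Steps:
(1511392 - 4255780)*(-86712 - 4544779) = -2744388*(-4631491) = 12710608322508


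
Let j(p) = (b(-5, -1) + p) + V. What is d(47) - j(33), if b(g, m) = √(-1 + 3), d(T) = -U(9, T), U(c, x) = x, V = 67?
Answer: -147 - √2 ≈ -148.41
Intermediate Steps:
d(T) = -T
b(g, m) = √2
j(p) = 67 + p + √2 (j(p) = (√2 + p) + 67 = (p + √2) + 67 = 67 + p + √2)
d(47) - j(33) = -1*47 - (67 + 33 + √2) = -47 - (100 + √2) = -47 + (-100 - √2) = -147 - √2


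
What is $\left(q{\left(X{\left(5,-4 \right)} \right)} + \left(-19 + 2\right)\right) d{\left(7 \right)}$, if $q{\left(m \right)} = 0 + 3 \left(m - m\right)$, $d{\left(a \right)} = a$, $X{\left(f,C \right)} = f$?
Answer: $-119$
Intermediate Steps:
$q{\left(m \right)} = 0$ ($q{\left(m \right)} = 0 + 3 \cdot 0 = 0 + 0 = 0$)
$\left(q{\left(X{\left(5,-4 \right)} \right)} + \left(-19 + 2\right)\right) d{\left(7 \right)} = \left(0 + \left(-19 + 2\right)\right) 7 = \left(0 - 17\right) 7 = \left(-17\right) 7 = -119$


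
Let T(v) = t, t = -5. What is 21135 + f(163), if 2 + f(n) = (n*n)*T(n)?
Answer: -111712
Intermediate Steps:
T(v) = -5
f(n) = -2 - 5*n² (f(n) = -2 + (n*n)*(-5) = -2 + n²*(-5) = -2 - 5*n²)
21135 + f(163) = 21135 + (-2 - 5*163²) = 21135 + (-2 - 5*26569) = 21135 + (-2 - 132845) = 21135 - 132847 = -111712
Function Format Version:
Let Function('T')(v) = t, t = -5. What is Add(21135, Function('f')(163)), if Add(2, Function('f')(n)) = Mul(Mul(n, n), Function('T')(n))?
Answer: -111712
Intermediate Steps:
Function('T')(v) = -5
Function('f')(n) = Add(-2, Mul(-5, Pow(n, 2))) (Function('f')(n) = Add(-2, Mul(Mul(n, n), -5)) = Add(-2, Mul(Pow(n, 2), -5)) = Add(-2, Mul(-5, Pow(n, 2))))
Add(21135, Function('f')(163)) = Add(21135, Add(-2, Mul(-5, Pow(163, 2)))) = Add(21135, Add(-2, Mul(-5, 26569))) = Add(21135, Add(-2, -132845)) = Add(21135, -132847) = -111712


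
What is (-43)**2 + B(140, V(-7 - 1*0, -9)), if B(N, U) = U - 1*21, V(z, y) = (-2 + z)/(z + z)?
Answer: 25601/14 ≈ 1828.6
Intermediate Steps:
V(z, y) = (-2 + z)/(2*z) (V(z, y) = (-2 + z)/((2*z)) = (-2 + z)*(1/(2*z)) = (-2 + z)/(2*z))
B(N, U) = -21 + U (B(N, U) = U - 21 = -21 + U)
(-43)**2 + B(140, V(-7 - 1*0, -9)) = (-43)**2 + (-21 + (-2 + (-7 - 1*0))/(2*(-7 - 1*0))) = 1849 + (-21 + (-2 + (-7 + 0))/(2*(-7 + 0))) = 1849 + (-21 + (1/2)*(-2 - 7)/(-7)) = 1849 + (-21 + (1/2)*(-1/7)*(-9)) = 1849 + (-21 + 9/14) = 1849 - 285/14 = 25601/14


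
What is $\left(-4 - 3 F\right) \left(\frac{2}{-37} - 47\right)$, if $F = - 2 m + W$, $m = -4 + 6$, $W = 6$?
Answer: $\frac{17410}{37} \approx 470.54$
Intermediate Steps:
$m = 2$
$F = 2$ ($F = \left(-2\right) 2 + 6 = -4 + 6 = 2$)
$\left(-4 - 3 F\right) \left(\frac{2}{-37} - 47\right) = \left(-4 - 6\right) \left(\frac{2}{-37} - 47\right) = \left(-4 - 6\right) \left(2 \left(- \frac{1}{37}\right) - 47\right) = - 10 \left(- \frac{2}{37} - 47\right) = \left(-10\right) \left(- \frac{1741}{37}\right) = \frac{17410}{37}$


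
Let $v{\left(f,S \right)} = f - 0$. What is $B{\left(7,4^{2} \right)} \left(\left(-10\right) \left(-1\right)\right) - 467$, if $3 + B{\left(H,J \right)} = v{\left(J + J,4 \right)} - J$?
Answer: $-337$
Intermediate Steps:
$v{\left(f,S \right)} = f$ ($v{\left(f,S \right)} = f + 0 = f$)
$B{\left(H,J \right)} = -3 + J$ ($B{\left(H,J \right)} = -3 + \left(\left(J + J\right) - J\right) = -3 + \left(2 J - J\right) = -3 + J$)
$B{\left(7,4^{2} \right)} \left(\left(-10\right) \left(-1\right)\right) - 467 = \left(-3 + 4^{2}\right) \left(\left(-10\right) \left(-1\right)\right) - 467 = \left(-3 + 16\right) 10 - 467 = 13 \cdot 10 - 467 = 130 - 467 = -337$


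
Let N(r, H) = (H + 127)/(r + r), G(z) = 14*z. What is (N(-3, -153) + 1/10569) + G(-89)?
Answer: -13123174/10569 ≈ -1241.7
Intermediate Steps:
N(r, H) = (127 + H)/(2*r) (N(r, H) = (127 + H)/((2*r)) = (127 + H)*(1/(2*r)) = (127 + H)/(2*r))
(N(-3, -153) + 1/10569) + G(-89) = ((½)*(127 - 153)/(-3) + 1/10569) + 14*(-89) = ((½)*(-⅓)*(-26) + 1/10569) - 1246 = (13/3 + 1/10569) - 1246 = 45800/10569 - 1246 = -13123174/10569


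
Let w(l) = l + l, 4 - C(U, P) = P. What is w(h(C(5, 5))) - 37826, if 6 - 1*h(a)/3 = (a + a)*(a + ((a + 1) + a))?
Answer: -37814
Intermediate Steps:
C(U, P) = 4 - P
h(a) = 18 - 6*a*(1 + 3*a) (h(a) = 18 - 3*(a + a)*(a + ((a + 1) + a)) = 18 - 3*2*a*(a + ((1 + a) + a)) = 18 - 3*2*a*(a + (1 + 2*a)) = 18 - 3*2*a*(1 + 3*a) = 18 - 6*a*(1 + 3*a))
w(l) = 2*l
w(h(C(5, 5))) - 37826 = 2*(18 - 18*(4 - 1*5)² - 6*(4 - 1*5)) - 37826 = 2*(18 - 18*(4 - 5)² - 6*(4 - 5)) - 37826 = 2*(18 - 18*(-1)² - 6*(-1)) - 37826 = 2*(18 - 18*1 + 6) - 37826 = 2*(18 - 18 + 6) - 37826 = 2*6 - 37826 = 12 - 37826 = -37814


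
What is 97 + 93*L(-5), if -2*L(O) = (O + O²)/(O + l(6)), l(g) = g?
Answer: -833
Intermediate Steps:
L(O) = -(O + O²)/(2*(6 + O)) (L(O) = -(O + O²)/(2*(O + 6)) = -(O + O²)/(2*(6 + O)))
97 + 93*L(-5) = 97 + 93*(-1*(-5)*(1 - 5)/(12 + 2*(-5))) = 97 + 93*(-1*(-5)*(-4)/(12 - 10)) = 97 + 93*(-1*(-5)*(-4)/2) = 97 + 93*(-1*(-5)*½*(-4)) = 97 + 93*(-10) = 97 - 930 = -833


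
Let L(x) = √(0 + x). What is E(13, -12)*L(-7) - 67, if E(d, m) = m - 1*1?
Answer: -67 - 13*I*√7 ≈ -67.0 - 34.395*I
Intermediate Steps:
E(d, m) = -1 + m (E(d, m) = m - 1 = -1 + m)
L(x) = √x
E(13, -12)*L(-7) - 67 = (-1 - 12)*√(-7) - 67 = -13*I*√7 - 67 = -67 - 13*I*√7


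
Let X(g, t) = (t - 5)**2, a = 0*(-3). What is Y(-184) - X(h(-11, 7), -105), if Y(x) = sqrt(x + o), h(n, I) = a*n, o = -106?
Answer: -12100 + I*sqrt(290) ≈ -12100.0 + 17.029*I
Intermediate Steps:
a = 0
h(n, I) = 0 (h(n, I) = 0*n = 0)
Y(x) = sqrt(-106 + x) (Y(x) = sqrt(x - 106) = sqrt(-106 + x))
X(g, t) = (-5 + t)**2
Y(-184) - X(h(-11, 7), -105) = sqrt(-106 - 184) - (-5 - 105)**2 = sqrt(-290) - 1*(-110)**2 = I*sqrt(290) - 1*12100 = I*sqrt(290) - 12100 = -12100 + I*sqrt(290)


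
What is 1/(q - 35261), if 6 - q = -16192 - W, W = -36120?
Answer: -1/55183 ≈ -1.8122e-5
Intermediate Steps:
q = -19922 (q = 6 - (-16192 - 1*(-36120)) = 6 - (-16192 + 36120) = 6 - 1*19928 = 6 - 19928 = -19922)
1/(q - 35261) = 1/(-19922 - 35261) = 1/(-55183) = -1/55183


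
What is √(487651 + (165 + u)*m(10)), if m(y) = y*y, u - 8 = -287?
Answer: √476251 ≈ 690.11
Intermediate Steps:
u = -279 (u = 8 - 287 = -279)
m(y) = y²
√(487651 + (165 + u)*m(10)) = √(487651 + (165 - 279)*10²) = √(487651 - 114*100) = √(487651 - 11400) = √476251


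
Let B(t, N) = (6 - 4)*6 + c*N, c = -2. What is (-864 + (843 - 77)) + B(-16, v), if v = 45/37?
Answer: -3272/37 ≈ -88.432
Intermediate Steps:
v = 45/37 (v = 45*(1/37) = 45/37 ≈ 1.2162)
B(t, N) = 12 - 2*N (B(t, N) = (6 - 4)*6 - 2*N = 2*6 - 2*N = 12 - 2*N)
(-864 + (843 - 77)) + B(-16, v) = (-864 + (843 - 77)) + (12 - 2*45/37) = (-864 + 766) + (12 - 90/37) = -98 + 354/37 = -3272/37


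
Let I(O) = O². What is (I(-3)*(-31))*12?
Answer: -3348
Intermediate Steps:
(I(-3)*(-31))*12 = ((-3)²*(-31))*12 = (9*(-31))*12 = -279*12 = -3348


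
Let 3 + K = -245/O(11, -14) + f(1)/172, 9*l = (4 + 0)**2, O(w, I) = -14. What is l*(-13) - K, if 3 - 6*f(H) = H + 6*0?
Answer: -58225/1548 ≈ -37.613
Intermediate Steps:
f(H) = 1/2 - H/6 (f(H) = 1/2 - (H + 6*0)/6 = 1/2 - (H + 0)/6 = 1/2 - H/6)
l = 16/9 (l = (4 + 0)**2/9 = (1/9)*4**2 = (1/9)*16 = 16/9 ≈ 1.7778)
K = 7483/516 (K = -3 + (-245/(-14) + (1/2 - 1/6*1)/172) = -3 + (-245*(-1/14) + (1/2 - 1/6)*(1/172)) = -3 + (35/2 + (1/3)*(1/172)) = -3 + (35/2 + 1/516) = -3 + 9031/516 = 7483/516 ≈ 14.502)
l*(-13) - K = (16/9)*(-13) - 1*7483/516 = -208/9 - 7483/516 = -58225/1548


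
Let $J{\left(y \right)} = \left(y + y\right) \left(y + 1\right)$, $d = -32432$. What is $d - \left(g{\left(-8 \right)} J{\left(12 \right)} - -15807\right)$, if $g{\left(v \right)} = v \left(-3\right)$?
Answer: $-55727$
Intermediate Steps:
$g{\left(v \right)} = - 3 v$
$J{\left(y \right)} = 2 y \left(1 + y\right)$
$d - \left(g{\left(-8 \right)} J{\left(12 \right)} - -15807\right) = -32432 - \left(\left(-3\right) \left(-8\right) 2 \cdot 12 \left(1 + 12\right) - -15807\right) = -32432 - \left(24 \cdot 2 \cdot 12 \cdot 13 + 15807\right) = -32432 - \left(24 \cdot 312 + 15807\right) = -32432 - \left(7488 + 15807\right) = -32432 - 23295 = -55727$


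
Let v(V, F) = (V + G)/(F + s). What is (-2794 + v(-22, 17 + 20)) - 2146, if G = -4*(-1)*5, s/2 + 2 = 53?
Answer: -686662/139 ≈ -4940.0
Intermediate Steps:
s = 102 (s = -4 + 2*53 = -4 + 106 = 102)
G = 20 (G = 4*5 = 20)
v(V, F) = (20 + V)/(102 + F) (v(V, F) = (V + 20)/(F + 102) = (20 + V)/(102 + F))
(-2794 + v(-22, 17 + 20)) - 2146 = (-2794 + (20 - 22)/(102 + (17 + 20))) - 2146 = (-2794 - 2/(102 + 37)) - 2146 = (-2794 - 2/139) - 2146 = -388368/139 - 2146 = -686662/139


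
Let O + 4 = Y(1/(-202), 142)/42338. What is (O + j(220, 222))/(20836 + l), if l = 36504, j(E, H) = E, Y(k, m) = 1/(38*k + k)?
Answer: 35665511/9467877588 ≈ 0.0037670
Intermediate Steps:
Y(k, m) = 1/(39*k)
O = -3302465/825591 (O = -4 + (1/(39*(1/(-202))))/42338 = -4 + (1/(39*(-1/202)))*(1/42338) = -4 + ((1/39)*(-202))*(1/42338) = -4 - 202/39*1/42338 = -4 - 101/825591 = -3302465/825591 ≈ -4.0001)
(O + j(220, 222))/(20836 + l) = (-3302465/825591 + 220)/(20836 + 36504) = (178327555/825591)/57340 = (178327555/825591)*(1/57340) = 35665511/9467877588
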